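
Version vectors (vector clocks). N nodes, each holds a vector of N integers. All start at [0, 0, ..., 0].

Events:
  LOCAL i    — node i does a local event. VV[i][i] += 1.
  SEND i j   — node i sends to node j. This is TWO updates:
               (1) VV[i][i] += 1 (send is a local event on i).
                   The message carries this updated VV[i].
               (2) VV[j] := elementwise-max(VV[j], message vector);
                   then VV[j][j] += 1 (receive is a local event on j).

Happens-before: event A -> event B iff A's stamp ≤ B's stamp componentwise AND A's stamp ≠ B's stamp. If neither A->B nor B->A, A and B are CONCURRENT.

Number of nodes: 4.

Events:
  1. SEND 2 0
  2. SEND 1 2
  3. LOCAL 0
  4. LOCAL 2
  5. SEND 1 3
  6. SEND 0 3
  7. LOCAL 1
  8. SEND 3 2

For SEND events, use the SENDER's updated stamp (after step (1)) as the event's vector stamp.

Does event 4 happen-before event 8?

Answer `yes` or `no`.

Answer: no

Derivation:
Initial: VV[0]=[0, 0, 0, 0]
Initial: VV[1]=[0, 0, 0, 0]
Initial: VV[2]=[0, 0, 0, 0]
Initial: VV[3]=[0, 0, 0, 0]
Event 1: SEND 2->0: VV[2][2]++ -> VV[2]=[0, 0, 1, 0], msg_vec=[0, 0, 1, 0]; VV[0]=max(VV[0],msg_vec) then VV[0][0]++ -> VV[0]=[1, 0, 1, 0]
Event 2: SEND 1->2: VV[1][1]++ -> VV[1]=[0, 1, 0, 0], msg_vec=[0, 1, 0, 0]; VV[2]=max(VV[2],msg_vec) then VV[2][2]++ -> VV[2]=[0, 1, 2, 0]
Event 3: LOCAL 0: VV[0][0]++ -> VV[0]=[2, 0, 1, 0]
Event 4: LOCAL 2: VV[2][2]++ -> VV[2]=[0, 1, 3, 0]
Event 5: SEND 1->3: VV[1][1]++ -> VV[1]=[0, 2, 0, 0], msg_vec=[0, 2, 0, 0]; VV[3]=max(VV[3],msg_vec) then VV[3][3]++ -> VV[3]=[0, 2, 0, 1]
Event 6: SEND 0->3: VV[0][0]++ -> VV[0]=[3, 0, 1, 0], msg_vec=[3, 0, 1, 0]; VV[3]=max(VV[3],msg_vec) then VV[3][3]++ -> VV[3]=[3, 2, 1, 2]
Event 7: LOCAL 1: VV[1][1]++ -> VV[1]=[0, 3, 0, 0]
Event 8: SEND 3->2: VV[3][3]++ -> VV[3]=[3, 2, 1, 3], msg_vec=[3, 2, 1, 3]; VV[2]=max(VV[2],msg_vec) then VV[2][2]++ -> VV[2]=[3, 2, 4, 3]
Event 4 stamp: [0, 1, 3, 0]
Event 8 stamp: [3, 2, 1, 3]
[0, 1, 3, 0] <= [3, 2, 1, 3]? False. Equal? False. Happens-before: False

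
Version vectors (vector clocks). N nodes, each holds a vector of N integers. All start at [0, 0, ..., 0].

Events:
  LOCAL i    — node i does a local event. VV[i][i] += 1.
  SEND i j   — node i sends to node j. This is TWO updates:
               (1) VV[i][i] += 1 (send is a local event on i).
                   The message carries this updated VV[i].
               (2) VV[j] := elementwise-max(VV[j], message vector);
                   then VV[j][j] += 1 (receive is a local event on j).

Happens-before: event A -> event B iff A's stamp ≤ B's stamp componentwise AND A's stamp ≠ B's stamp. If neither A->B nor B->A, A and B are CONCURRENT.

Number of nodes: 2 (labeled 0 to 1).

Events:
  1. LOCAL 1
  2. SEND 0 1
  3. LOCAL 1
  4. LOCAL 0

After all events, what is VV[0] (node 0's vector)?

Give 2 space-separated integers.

Initial: VV[0]=[0, 0]
Initial: VV[1]=[0, 0]
Event 1: LOCAL 1: VV[1][1]++ -> VV[1]=[0, 1]
Event 2: SEND 0->1: VV[0][0]++ -> VV[0]=[1, 0], msg_vec=[1, 0]; VV[1]=max(VV[1],msg_vec) then VV[1][1]++ -> VV[1]=[1, 2]
Event 3: LOCAL 1: VV[1][1]++ -> VV[1]=[1, 3]
Event 4: LOCAL 0: VV[0][0]++ -> VV[0]=[2, 0]
Final vectors: VV[0]=[2, 0]; VV[1]=[1, 3]

Answer: 2 0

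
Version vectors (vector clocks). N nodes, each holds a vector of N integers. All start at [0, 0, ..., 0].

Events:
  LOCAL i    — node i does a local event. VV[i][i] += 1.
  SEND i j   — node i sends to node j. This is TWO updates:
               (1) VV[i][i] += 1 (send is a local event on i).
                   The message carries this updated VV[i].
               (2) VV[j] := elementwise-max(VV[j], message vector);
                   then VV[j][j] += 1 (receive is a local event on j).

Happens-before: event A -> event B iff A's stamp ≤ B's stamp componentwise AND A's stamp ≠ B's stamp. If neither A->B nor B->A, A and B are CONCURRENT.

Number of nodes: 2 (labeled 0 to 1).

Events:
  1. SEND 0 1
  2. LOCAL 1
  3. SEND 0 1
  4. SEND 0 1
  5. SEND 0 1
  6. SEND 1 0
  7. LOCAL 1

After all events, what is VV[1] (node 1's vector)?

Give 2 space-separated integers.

Initial: VV[0]=[0, 0]
Initial: VV[1]=[0, 0]
Event 1: SEND 0->1: VV[0][0]++ -> VV[0]=[1, 0], msg_vec=[1, 0]; VV[1]=max(VV[1],msg_vec) then VV[1][1]++ -> VV[1]=[1, 1]
Event 2: LOCAL 1: VV[1][1]++ -> VV[1]=[1, 2]
Event 3: SEND 0->1: VV[0][0]++ -> VV[0]=[2, 0], msg_vec=[2, 0]; VV[1]=max(VV[1],msg_vec) then VV[1][1]++ -> VV[1]=[2, 3]
Event 4: SEND 0->1: VV[0][0]++ -> VV[0]=[3, 0], msg_vec=[3, 0]; VV[1]=max(VV[1],msg_vec) then VV[1][1]++ -> VV[1]=[3, 4]
Event 5: SEND 0->1: VV[0][0]++ -> VV[0]=[4, 0], msg_vec=[4, 0]; VV[1]=max(VV[1],msg_vec) then VV[1][1]++ -> VV[1]=[4, 5]
Event 6: SEND 1->0: VV[1][1]++ -> VV[1]=[4, 6], msg_vec=[4, 6]; VV[0]=max(VV[0],msg_vec) then VV[0][0]++ -> VV[0]=[5, 6]
Event 7: LOCAL 1: VV[1][1]++ -> VV[1]=[4, 7]
Final vectors: VV[0]=[5, 6]; VV[1]=[4, 7]

Answer: 4 7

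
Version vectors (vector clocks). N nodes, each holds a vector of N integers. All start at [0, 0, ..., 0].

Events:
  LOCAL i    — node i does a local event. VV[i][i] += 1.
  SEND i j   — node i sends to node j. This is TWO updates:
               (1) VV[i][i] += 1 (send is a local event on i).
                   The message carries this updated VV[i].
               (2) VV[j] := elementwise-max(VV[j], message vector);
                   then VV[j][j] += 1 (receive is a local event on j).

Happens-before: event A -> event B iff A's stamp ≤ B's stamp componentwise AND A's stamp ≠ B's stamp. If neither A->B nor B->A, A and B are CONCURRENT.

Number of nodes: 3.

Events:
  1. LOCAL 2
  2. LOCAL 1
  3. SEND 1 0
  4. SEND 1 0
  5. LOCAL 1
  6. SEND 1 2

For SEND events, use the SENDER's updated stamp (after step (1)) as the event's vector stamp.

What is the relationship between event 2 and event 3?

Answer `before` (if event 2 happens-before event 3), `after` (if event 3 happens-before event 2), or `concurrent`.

Initial: VV[0]=[0, 0, 0]
Initial: VV[1]=[0, 0, 0]
Initial: VV[2]=[0, 0, 0]
Event 1: LOCAL 2: VV[2][2]++ -> VV[2]=[0, 0, 1]
Event 2: LOCAL 1: VV[1][1]++ -> VV[1]=[0, 1, 0]
Event 3: SEND 1->0: VV[1][1]++ -> VV[1]=[0, 2, 0], msg_vec=[0, 2, 0]; VV[0]=max(VV[0],msg_vec) then VV[0][0]++ -> VV[0]=[1, 2, 0]
Event 4: SEND 1->0: VV[1][1]++ -> VV[1]=[0, 3, 0], msg_vec=[0, 3, 0]; VV[0]=max(VV[0],msg_vec) then VV[0][0]++ -> VV[0]=[2, 3, 0]
Event 5: LOCAL 1: VV[1][1]++ -> VV[1]=[0, 4, 0]
Event 6: SEND 1->2: VV[1][1]++ -> VV[1]=[0, 5, 0], msg_vec=[0, 5, 0]; VV[2]=max(VV[2],msg_vec) then VV[2][2]++ -> VV[2]=[0, 5, 2]
Event 2 stamp: [0, 1, 0]
Event 3 stamp: [0, 2, 0]
[0, 1, 0] <= [0, 2, 0]? True
[0, 2, 0] <= [0, 1, 0]? False
Relation: before

Answer: before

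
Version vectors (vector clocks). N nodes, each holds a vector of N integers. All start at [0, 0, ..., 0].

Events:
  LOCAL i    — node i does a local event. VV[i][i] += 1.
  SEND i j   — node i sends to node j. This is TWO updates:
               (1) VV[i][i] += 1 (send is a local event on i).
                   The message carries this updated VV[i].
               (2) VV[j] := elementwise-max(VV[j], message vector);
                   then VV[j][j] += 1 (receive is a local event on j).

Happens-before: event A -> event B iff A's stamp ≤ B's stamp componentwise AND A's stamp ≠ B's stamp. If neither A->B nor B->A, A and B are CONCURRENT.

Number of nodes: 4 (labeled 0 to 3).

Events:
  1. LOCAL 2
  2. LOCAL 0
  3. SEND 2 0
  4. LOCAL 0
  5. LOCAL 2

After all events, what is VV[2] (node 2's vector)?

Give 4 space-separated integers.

Answer: 0 0 3 0

Derivation:
Initial: VV[0]=[0, 0, 0, 0]
Initial: VV[1]=[0, 0, 0, 0]
Initial: VV[2]=[0, 0, 0, 0]
Initial: VV[3]=[0, 0, 0, 0]
Event 1: LOCAL 2: VV[2][2]++ -> VV[2]=[0, 0, 1, 0]
Event 2: LOCAL 0: VV[0][0]++ -> VV[0]=[1, 0, 0, 0]
Event 3: SEND 2->0: VV[2][2]++ -> VV[2]=[0, 0, 2, 0], msg_vec=[0, 0, 2, 0]; VV[0]=max(VV[0],msg_vec) then VV[0][0]++ -> VV[0]=[2, 0, 2, 0]
Event 4: LOCAL 0: VV[0][0]++ -> VV[0]=[3, 0, 2, 0]
Event 5: LOCAL 2: VV[2][2]++ -> VV[2]=[0, 0, 3, 0]
Final vectors: VV[0]=[3, 0, 2, 0]; VV[1]=[0, 0, 0, 0]; VV[2]=[0, 0, 3, 0]; VV[3]=[0, 0, 0, 0]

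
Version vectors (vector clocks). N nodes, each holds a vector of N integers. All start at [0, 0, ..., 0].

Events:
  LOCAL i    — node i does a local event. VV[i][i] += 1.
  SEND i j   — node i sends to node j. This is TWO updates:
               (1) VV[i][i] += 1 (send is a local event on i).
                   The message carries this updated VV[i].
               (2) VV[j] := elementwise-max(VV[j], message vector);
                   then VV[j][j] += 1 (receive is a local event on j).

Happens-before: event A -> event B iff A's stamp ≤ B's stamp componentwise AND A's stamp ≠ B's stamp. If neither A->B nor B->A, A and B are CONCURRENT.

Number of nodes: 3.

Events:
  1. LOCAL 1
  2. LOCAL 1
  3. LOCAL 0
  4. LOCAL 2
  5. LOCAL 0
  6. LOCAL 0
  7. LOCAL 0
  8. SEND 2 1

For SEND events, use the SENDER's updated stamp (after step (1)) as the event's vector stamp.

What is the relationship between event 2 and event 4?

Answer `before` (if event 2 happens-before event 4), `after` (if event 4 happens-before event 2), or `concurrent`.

Answer: concurrent

Derivation:
Initial: VV[0]=[0, 0, 0]
Initial: VV[1]=[0, 0, 0]
Initial: VV[2]=[0, 0, 0]
Event 1: LOCAL 1: VV[1][1]++ -> VV[1]=[0, 1, 0]
Event 2: LOCAL 1: VV[1][1]++ -> VV[1]=[0, 2, 0]
Event 3: LOCAL 0: VV[0][0]++ -> VV[0]=[1, 0, 0]
Event 4: LOCAL 2: VV[2][2]++ -> VV[2]=[0, 0, 1]
Event 5: LOCAL 0: VV[0][0]++ -> VV[0]=[2, 0, 0]
Event 6: LOCAL 0: VV[0][0]++ -> VV[0]=[3, 0, 0]
Event 7: LOCAL 0: VV[0][0]++ -> VV[0]=[4, 0, 0]
Event 8: SEND 2->1: VV[2][2]++ -> VV[2]=[0, 0, 2], msg_vec=[0, 0, 2]; VV[1]=max(VV[1],msg_vec) then VV[1][1]++ -> VV[1]=[0, 3, 2]
Event 2 stamp: [0, 2, 0]
Event 4 stamp: [0, 0, 1]
[0, 2, 0] <= [0, 0, 1]? False
[0, 0, 1] <= [0, 2, 0]? False
Relation: concurrent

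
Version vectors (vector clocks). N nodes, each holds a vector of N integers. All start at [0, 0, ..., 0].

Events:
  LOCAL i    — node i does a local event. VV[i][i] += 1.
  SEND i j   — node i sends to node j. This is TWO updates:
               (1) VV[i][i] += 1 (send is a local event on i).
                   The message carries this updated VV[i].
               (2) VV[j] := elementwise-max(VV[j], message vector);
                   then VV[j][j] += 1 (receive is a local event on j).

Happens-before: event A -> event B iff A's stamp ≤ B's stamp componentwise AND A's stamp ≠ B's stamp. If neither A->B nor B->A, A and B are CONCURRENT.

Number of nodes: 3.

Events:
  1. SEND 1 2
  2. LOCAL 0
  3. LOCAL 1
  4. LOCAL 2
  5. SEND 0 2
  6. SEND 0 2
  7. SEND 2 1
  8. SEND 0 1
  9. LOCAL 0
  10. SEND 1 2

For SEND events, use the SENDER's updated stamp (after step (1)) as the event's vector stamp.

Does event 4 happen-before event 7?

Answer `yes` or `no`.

Initial: VV[0]=[0, 0, 0]
Initial: VV[1]=[0, 0, 0]
Initial: VV[2]=[0, 0, 0]
Event 1: SEND 1->2: VV[1][1]++ -> VV[1]=[0, 1, 0], msg_vec=[0, 1, 0]; VV[2]=max(VV[2],msg_vec) then VV[2][2]++ -> VV[2]=[0, 1, 1]
Event 2: LOCAL 0: VV[0][0]++ -> VV[0]=[1, 0, 0]
Event 3: LOCAL 1: VV[1][1]++ -> VV[1]=[0, 2, 0]
Event 4: LOCAL 2: VV[2][2]++ -> VV[2]=[0, 1, 2]
Event 5: SEND 0->2: VV[0][0]++ -> VV[0]=[2, 0, 0], msg_vec=[2, 0, 0]; VV[2]=max(VV[2],msg_vec) then VV[2][2]++ -> VV[2]=[2, 1, 3]
Event 6: SEND 0->2: VV[0][0]++ -> VV[0]=[3, 0, 0], msg_vec=[3, 0, 0]; VV[2]=max(VV[2],msg_vec) then VV[2][2]++ -> VV[2]=[3, 1, 4]
Event 7: SEND 2->1: VV[2][2]++ -> VV[2]=[3, 1, 5], msg_vec=[3, 1, 5]; VV[1]=max(VV[1],msg_vec) then VV[1][1]++ -> VV[1]=[3, 3, 5]
Event 8: SEND 0->1: VV[0][0]++ -> VV[0]=[4, 0, 0], msg_vec=[4, 0, 0]; VV[1]=max(VV[1],msg_vec) then VV[1][1]++ -> VV[1]=[4, 4, 5]
Event 9: LOCAL 0: VV[0][0]++ -> VV[0]=[5, 0, 0]
Event 10: SEND 1->2: VV[1][1]++ -> VV[1]=[4, 5, 5], msg_vec=[4, 5, 5]; VV[2]=max(VV[2],msg_vec) then VV[2][2]++ -> VV[2]=[4, 5, 6]
Event 4 stamp: [0, 1, 2]
Event 7 stamp: [3, 1, 5]
[0, 1, 2] <= [3, 1, 5]? True. Equal? False. Happens-before: True

Answer: yes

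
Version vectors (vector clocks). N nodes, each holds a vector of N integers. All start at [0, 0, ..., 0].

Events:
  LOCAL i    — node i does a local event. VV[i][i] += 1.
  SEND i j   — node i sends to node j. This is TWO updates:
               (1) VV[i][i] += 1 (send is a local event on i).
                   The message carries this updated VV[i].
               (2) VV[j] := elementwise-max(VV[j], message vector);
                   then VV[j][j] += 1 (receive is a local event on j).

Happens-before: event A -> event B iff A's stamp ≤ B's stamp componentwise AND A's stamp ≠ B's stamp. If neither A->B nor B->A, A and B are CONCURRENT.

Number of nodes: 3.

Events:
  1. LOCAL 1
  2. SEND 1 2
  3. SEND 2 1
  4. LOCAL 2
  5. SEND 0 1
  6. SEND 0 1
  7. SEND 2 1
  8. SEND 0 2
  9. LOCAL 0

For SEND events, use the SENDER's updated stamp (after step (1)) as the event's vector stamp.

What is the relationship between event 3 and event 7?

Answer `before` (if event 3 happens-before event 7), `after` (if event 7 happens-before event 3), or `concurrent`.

Answer: before

Derivation:
Initial: VV[0]=[0, 0, 0]
Initial: VV[1]=[0, 0, 0]
Initial: VV[2]=[0, 0, 0]
Event 1: LOCAL 1: VV[1][1]++ -> VV[1]=[0, 1, 0]
Event 2: SEND 1->2: VV[1][1]++ -> VV[1]=[0, 2, 0], msg_vec=[0, 2, 0]; VV[2]=max(VV[2],msg_vec) then VV[2][2]++ -> VV[2]=[0, 2, 1]
Event 3: SEND 2->1: VV[2][2]++ -> VV[2]=[0, 2, 2], msg_vec=[0, 2, 2]; VV[1]=max(VV[1],msg_vec) then VV[1][1]++ -> VV[1]=[0, 3, 2]
Event 4: LOCAL 2: VV[2][2]++ -> VV[2]=[0, 2, 3]
Event 5: SEND 0->1: VV[0][0]++ -> VV[0]=[1, 0, 0], msg_vec=[1, 0, 0]; VV[1]=max(VV[1],msg_vec) then VV[1][1]++ -> VV[1]=[1, 4, 2]
Event 6: SEND 0->1: VV[0][0]++ -> VV[0]=[2, 0, 0], msg_vec=[2, 0, 0]; VV[1]=max(VV[1],msg_vec) then VV[1][1]++ -> VV[1]=[2, 5, 2]
Event 7: SEND 2->1: VV[2][2]++ -> VV[2]=[0, 2, 4], msg_vec=[0, 2, 4]; VV[1]=max(VV[1],msg_vec) then VV[1][1]++ -> VV[1]=[2, 6, 4]
Event 8: SEND 0->2: VV[0][0]++ -> VV[0]=[3, 0, 0], msg_vec=[3, 0, 0]; VV[2]=max(VV[2],msg_vec) then VV[2][2]++ -> VV[2]=[3, 2, 5]
Event 9: LOCAL 0: VV[0][0]++ -> VV[0]=[4, 0, 0]
Event 3 stamp: [0, 2, 2]
Event 7 stamp: [0, 2, 4]
[0, 2, 2] <= [0, 2, 4]? True
[0, 2, 4] <= [0, 2, 2]? False
Relation: before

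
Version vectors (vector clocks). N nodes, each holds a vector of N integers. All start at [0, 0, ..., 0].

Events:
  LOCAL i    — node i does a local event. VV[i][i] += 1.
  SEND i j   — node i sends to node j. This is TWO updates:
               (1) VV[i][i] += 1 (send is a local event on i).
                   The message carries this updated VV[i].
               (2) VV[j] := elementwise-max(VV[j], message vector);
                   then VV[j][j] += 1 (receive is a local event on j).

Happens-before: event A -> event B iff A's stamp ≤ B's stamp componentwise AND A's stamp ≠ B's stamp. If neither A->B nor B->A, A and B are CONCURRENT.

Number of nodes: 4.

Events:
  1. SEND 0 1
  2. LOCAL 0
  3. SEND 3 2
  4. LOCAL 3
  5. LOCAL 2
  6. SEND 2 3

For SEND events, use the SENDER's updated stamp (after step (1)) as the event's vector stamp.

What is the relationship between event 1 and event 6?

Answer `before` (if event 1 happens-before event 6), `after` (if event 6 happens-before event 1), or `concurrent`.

Answer: concurrent

Derivation:
Initial: VV[0]=[0, 0, 0, 0]
Initial: VV[1]=[0, 0, 0, 0]
Initial: VV[2]=[0, 0, 0, 0]
Initial: VV[3]=[0, 0, 0, 0]
Event 1: SEND 0->1: VV[0][0]++ -> VV[0]=[1, 0, 0, 0], msg_vec=[1, 0, 0, 0]; VV[1]=max(VV[1],msg_vec) then VV[1][1]++ -> VV[1]=[1, 1, 0, 0]
Event 2: LOCAL 0: VV[0][0]++ -> VV[0]=[2, 0, 0, 0]
Event 3: SEND 3->2: VV[3][3]++ -> VV[3]=[0, 0, 0, 1], msg_vec=[0, 0, 0, 1]; VV[2]=max(VV[2],msg_vec) then VV[2][2]++ -> VV[2]=[0, 0, 1, 1]
Event 4: LOCAL 3: VV[3][3]++ -> VV[3]=[0, 0, 0, 2]
Event 5: LOCAL 2: VV[2][2]++ -> VV[2]=[0, 0, 2, 1]
Event 6: SEND 2->3: VV[2][2]++ -> VV[2]=[0, 0, 3, 1], msg_vec=[0, 0, 3, 1]; VV[3]=max(VV[3],msg_vec) then VV[3][3]++ -> VV[3]=[0, 0, 3, 3]
Event 1 stamp: [1, 0, 0, 0]
Event 6 stamp: [0, 0, 3, 1]
[1, 0, 0, 0] <= [0, 0, 3, 1]? False
[0, 0, 3, 1] <= [1, 0, 0, 0]? False
Relation: concurrent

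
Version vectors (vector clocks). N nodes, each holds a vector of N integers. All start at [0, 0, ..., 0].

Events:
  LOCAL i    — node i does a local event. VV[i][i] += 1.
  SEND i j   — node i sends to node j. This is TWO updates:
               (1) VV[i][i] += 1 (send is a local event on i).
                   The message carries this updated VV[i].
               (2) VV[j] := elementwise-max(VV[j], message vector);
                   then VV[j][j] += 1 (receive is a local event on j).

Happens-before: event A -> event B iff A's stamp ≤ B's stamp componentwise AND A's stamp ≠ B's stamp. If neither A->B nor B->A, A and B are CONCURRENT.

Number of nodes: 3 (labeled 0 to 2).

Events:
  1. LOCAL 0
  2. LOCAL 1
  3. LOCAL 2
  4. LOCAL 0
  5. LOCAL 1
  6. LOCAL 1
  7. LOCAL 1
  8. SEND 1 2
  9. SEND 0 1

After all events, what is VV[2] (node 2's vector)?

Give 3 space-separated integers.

Answer: 0 5 2

Derivation:
Initial: VV[0]=[0, 0, 0]
Initial: VV[1]=[0, 0, 0]
Initial: VV[2]=[0, 0, 0]
Event 1: LOCAL 0: VV[0][0]++ -> VV[0]=[1, 0, 0]
Event 2: LOCAL 1: VV[1][1]++ -> VV[1]=[0, 1, 0]
Event 3: LOCAL 2: VV[2][2]++ -> VV[2]=[0, 0, 1]
Event 4: LOCAL 0: VV[0][0]++ -> VV[0]=[2, 0, 0]
Event 5: LOCAL 1: VV[1][1]++ -> VV[1]=[0, 2, 0]
Event 6: LOCAL 1: VV[1][1]++ -> VV[1]=[0, 3, 0]
Event 7: LOCAL 1: VV[1][1]++ -> VV[1]=[0, 4, 0]
Event 8: SEND 1->2: VV[1][1]++ -> VV[1]=[0, 5, 0], msg_vec=[0, 5, 0]; VV[2]=max(VV[2],msg_vec) then VV[2][2]++ -> VV[2]=[0, 5, 2]
Event 9: SEND 0->1: VV[0][0]++ -> VV[0]=[3, 0, 0], msg_vec=[3, 0, 0]; VV[1]=max(VV[1],msg_vec) then VV[1][1]++ -> VV[1]=[3, 6, 0]
Final vectors: VV[0]=[3, 0, 0]; VV[1]=[3, 6, 0]; VV[2]=[0, 5, 2]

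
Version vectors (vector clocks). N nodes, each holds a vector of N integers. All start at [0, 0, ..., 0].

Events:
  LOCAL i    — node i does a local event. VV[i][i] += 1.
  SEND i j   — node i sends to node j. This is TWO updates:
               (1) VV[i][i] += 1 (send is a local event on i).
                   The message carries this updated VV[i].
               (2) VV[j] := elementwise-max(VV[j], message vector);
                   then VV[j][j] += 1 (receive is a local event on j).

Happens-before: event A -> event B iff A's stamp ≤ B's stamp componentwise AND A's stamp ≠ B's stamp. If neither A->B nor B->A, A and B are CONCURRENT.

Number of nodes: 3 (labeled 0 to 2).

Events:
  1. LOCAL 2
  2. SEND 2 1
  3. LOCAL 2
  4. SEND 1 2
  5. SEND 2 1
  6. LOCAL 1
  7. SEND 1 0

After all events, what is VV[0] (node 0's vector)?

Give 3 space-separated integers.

Initial: VV[0]=[0, 0, 0]
Initial: VV[1]=[0, 0, 0]
Initial: VV[2]=[0, 0, 0]
Event 1: LOCAL 2: VV[2][2]++ -> VV[2]=[0, 0, 1]
Event 2: SEND 2->1: VV[2][2]++ -> VV[2]=[0, 0, 2], msg_vec=[0, 0, 2]; VV[1]=max(VV[1],msg_vec) then VV[1][1]++ -> VV[1]=[0, 1, 2]
Event 3: LOCAL 2: VV[2][2]++ -> VV[2]=[0, 0, 3]
Event 4: SEND 1->2: VV[1][1]++ -> VV[1]=[0, 2, 2], msg_vec=[0, 2, 2]; VV[2]=max(VV[2],msg_vec) then VV[2][2]++ -> VV[2]=[0, 2, 4]
Event 5: SEND 2->1: VV[2][2]++ -> VV[2]=[0, 2, 5], msg_vec=[0, 2, 5]; VV[1]=max(VV[1],msg_vec) then VV[1][1]++ -> VV[1]=[0, 3, 5]
Event 6: LOCAL 1: VV[1][1]++ -> VV[1]=[0, 4, 5]
Event 7: SEND 1->0: VV[1][1]++ -> VV[1]=[0, 5, 5], msg_vec=[0, 5, 5]; VV[0]=max(VV[0],msg_vec) then VV[0][0]++ -> VV[0]=[1, 5, 5]
Final vectors: VV[0]=[1, 5, 5]; VV[1]=[0, 5, 5]; VV[2]=[0, 2, 5]

Answer: 1 5 5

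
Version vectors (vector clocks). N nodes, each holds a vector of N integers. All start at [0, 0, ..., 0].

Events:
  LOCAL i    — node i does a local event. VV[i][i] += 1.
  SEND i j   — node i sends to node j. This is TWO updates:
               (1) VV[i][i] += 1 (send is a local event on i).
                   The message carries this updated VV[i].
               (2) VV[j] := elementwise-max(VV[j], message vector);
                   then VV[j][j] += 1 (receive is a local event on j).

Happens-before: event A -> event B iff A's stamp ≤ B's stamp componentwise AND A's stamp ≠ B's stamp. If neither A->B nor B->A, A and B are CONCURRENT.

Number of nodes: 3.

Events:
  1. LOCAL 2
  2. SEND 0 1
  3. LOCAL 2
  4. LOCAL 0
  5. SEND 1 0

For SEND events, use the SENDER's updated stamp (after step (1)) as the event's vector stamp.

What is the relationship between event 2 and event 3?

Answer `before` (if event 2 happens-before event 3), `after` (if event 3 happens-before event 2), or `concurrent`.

Answer: concurrent

Derivation:
Initial: VV[0]=[0, 0, 0]
Initial: VV[1]=[0, 0, 0]
Initial: VV[2]=[0, 0, 0]
Event 1: LOCAL 2: VV[2][2]++ -> VV[2]=[0, 0, 1]
Event 2: SEND 0->1: VV[0][0]++ -> VV[0]=[1, 0, 0], msg_vec=[1, 0, 0]; VV[1]=max(VV[1],msg_vec) then VV[1][1]++ -> VV[1]=[1, 1, 0]
Event 3: LOCAL 2: VV[2][2]++ -> VV[2]=[0, 0, 2]
Event 4: LOCAL 0: VV[0][0]++ -> VV[0]=[2, 0, 0]
Event 5: SEND 1->0: VV[1][1]++ -> VV[1]=[1, 2, 0], msg_vec=[1, 2, 0]; VV[0]=max(VV[0],msg_vec) then VV[0][0]++ -> VV[0]=[3, 2, 0]
Event 2 stamp: [1, 0, 0]
Event 3 stamp: [0, 0, 2]
[1, 0, 0] <= [0, 0, 2]? False
[0, 0, 2] <= [1, 0, 0]? False
Relation: concurrent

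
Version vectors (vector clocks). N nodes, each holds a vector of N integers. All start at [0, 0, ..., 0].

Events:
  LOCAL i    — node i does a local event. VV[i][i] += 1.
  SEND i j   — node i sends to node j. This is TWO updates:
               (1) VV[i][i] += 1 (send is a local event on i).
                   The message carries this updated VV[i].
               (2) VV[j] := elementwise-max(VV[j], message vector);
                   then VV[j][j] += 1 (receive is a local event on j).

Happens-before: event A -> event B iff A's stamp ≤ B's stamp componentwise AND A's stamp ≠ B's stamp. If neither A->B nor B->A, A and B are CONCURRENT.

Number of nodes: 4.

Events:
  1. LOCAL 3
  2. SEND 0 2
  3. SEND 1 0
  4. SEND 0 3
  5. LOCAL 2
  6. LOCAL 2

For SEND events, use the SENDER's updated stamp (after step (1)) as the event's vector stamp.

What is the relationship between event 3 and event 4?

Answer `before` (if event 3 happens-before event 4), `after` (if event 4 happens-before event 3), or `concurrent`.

Initial: VV[0]=[0, 0, 0, 0]
Initial: VV[1]=[0, 0, 0, 0]
Initial: VV[2]=[0, 0, 0, 0]
Initial: VV[3]=[0, 0, 0, 0]
Event 1: LOCAL 3: VV[3][3]++ -> VV[3]=[0, 0, 0, 1]
Event 2: SEND 0->2: VV[0][0]++ -> VV[0]=[1, 0, 0, 0], msg_vec=[1, 0, 0, 0]; VV[2]=max(VV[2],msg_vec) then VV[2][2]++ -> VV[2]=[1, 0, 1, 0]
Event 3: SEND 1->0: VV[1][1]++ -> VV[1]=[0, 1, 0, 0], msg_vec=[0, 1, 0, 0]; VV[0]=max(VV[0],msg_vec) then VV[0][0]++ -> VV[0]=[2, 1, 0, 0]
Event 4: SEND 0->3: VV[0][0]++ -> VV[0]=[3, 1, 0, 0], msg_vec=[3, 1, 0, 0]; VV[3]=max(VV[3],msg_vec) then VV[3][3]++ -> VV[3]=[3, 1, 0, 2]
Event 5: LOCAL 2: VV[2][2]++ -> VV[2]=[1, 0, 2, 0]
Event 6: LOCAL 2: VV[2][2]++ -> VV[2]=[1, 0, 3, 0]
Event 3 stamp: [0, 1, 0, 0]
Event 4 stamp: [3, 1, 0, 0]
[0, 1, 0, 0] <= [3, 1, 0, 0]? True
[3, 1, 0, 0] <= [0, 1, 0, 0]? False
Relation: before

Answer: before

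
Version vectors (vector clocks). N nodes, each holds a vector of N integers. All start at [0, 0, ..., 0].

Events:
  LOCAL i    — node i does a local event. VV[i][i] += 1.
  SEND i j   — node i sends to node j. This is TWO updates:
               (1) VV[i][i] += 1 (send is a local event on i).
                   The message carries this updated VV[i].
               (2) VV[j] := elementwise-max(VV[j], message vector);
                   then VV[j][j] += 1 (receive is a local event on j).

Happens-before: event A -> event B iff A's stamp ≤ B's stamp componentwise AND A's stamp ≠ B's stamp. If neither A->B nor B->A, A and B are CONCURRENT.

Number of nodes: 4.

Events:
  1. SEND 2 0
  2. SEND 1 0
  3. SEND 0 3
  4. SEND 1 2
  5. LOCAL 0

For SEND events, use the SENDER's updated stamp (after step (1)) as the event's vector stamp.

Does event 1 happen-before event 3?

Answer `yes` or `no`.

Answer: yes

Derivation:
Initial: VV[0]=[0, 0, 0, 0]
Initial: VV[1]=[0, 0, 0, 0]
Initial: VV[2]=[0, 0, 0, 0]
Initial: VV[3]=[0, 0, 0, 0]
Event 1: SEND 2->0: VV[2][2]++ -> VV[2]=[0, 0, 1, 0], msg_vec=[0, 0, 1, 0]; VV[0]=max(VV[0],msg_vec) then VV[0][0]++ -> VV[0]=[1, 0, 1, 0]
Event 2: SEND 1->0: VV[1][1]++ -> VV[1]=[0, 1, 0, 0], msg_vec=[0, 1, 0, 0]; VV[0]=max(VV[0],msg_vec) then VV[0][0]++ -> VV[0]=[2, 1, 1, 0]
Event 3: SEND 0->3: VV[0][0]++ -> VV[0]=[3, 1, 1, 0], msg_vec=[3, 1, 1, 0]; VV[3]=max(VV[3],msg_vec) then VV[3][3]++ -> VV[3]=[3, 1, 1, 1]
Event 4: SEND 1->2: VV[1][1]++ -> VV[1]=[0, 2, 0, 0], msg_vec=[0, 2, 0, 0]; VV[2]=max(VV[2],msg_vec) then VV[2][2]++ -> VV[2]=[0, 2, 2, 0]
Event 5: LOCAL 0: VV[0][0]++ -> VV[0]=[4, 1, 1, 0]
Event 1 stamp: [0, 0, 1, 0]
Event 3 stamp: [3, 1, 1, 0]
[0, 0, 1, 0] <= [3, 1, 1, 0]? True. Equal? False. Happens-before: True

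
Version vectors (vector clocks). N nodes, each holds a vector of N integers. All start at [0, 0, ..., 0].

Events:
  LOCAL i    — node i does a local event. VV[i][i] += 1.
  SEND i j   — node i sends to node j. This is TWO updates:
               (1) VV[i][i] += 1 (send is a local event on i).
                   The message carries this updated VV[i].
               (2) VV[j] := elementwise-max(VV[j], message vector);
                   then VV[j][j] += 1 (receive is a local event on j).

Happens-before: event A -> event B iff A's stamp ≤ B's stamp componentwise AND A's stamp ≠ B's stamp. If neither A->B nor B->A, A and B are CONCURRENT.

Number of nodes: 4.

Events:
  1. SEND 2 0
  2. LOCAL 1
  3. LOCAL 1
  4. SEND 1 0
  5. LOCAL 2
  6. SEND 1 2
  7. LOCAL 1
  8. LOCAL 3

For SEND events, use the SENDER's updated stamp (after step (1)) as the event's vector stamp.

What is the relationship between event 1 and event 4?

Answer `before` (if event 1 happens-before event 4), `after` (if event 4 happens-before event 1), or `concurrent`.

Initial: VV[0]=[0, 0, 0, 0]
Initial: VV[1]=[0, 0, 0, 0]
Initial: VV[2]=[0, 0, 0, 0]
Initial: VV[3]=[0, 0, 0, 0]
Event 1: SEND 2->0: VV[2][2]++ -> VV[2]=[0, 0, 1, 0], msg_vec=[0, 0, 1, 0]; VV[0]=max(VV[0],msg_vec) then VV[0][0]++ -> VV[0]=[1, 0, 1, 0]
Event 2: LOCAL 1: VV[1][1]++ -> VV[1]=[0, 1, 0, 0]
Event 3: LOCAL 1: VV[1][1]++ -> VV[1]=[0, 2, 0, 0]
Event 4: SEND 1->0: VV[1][1]++ -> VV[1]=[0, 3, 0, 0], msg_vec=[0, 3, 0, 0]; VV[0]=max(VV[0],msg_vec) then VV[0][0]++ -> VV[0]=[2, 3, 1, 0]
Event 5: LOCAL 2: VV[2][2]++ -> VV[2]=[0, 0, 2, 0]
Event 6: SEND 1->2: VV[1][1]++ -> VV[1]=[0, 4, 0, 0], msg_vec=[0, 4, 0, 0]; VV[2]=max(VV[2],msg_vec) then VV[2][2]++ -> VV[2]=[0, 4, 3, 0]
Event 7: LOCAL 1: VV[1][1]++ -> VV[1]=[0, 5, 0, 0]
Event 8: LOCAL 3: VV[3][3]++ -> VV[3]=[0, 0, 0, 1]
Event 1 stamp: [0, 0, 1, 0]
Event 4 stamp: [0, 3, 0, 0]
[0, 0, 1, 0] <= [0, 3, 0, 0]? False
[0, 3, 0, 0] <= [0, 0, 1, 0]? False
Relation: concurrent

Answer: concurrent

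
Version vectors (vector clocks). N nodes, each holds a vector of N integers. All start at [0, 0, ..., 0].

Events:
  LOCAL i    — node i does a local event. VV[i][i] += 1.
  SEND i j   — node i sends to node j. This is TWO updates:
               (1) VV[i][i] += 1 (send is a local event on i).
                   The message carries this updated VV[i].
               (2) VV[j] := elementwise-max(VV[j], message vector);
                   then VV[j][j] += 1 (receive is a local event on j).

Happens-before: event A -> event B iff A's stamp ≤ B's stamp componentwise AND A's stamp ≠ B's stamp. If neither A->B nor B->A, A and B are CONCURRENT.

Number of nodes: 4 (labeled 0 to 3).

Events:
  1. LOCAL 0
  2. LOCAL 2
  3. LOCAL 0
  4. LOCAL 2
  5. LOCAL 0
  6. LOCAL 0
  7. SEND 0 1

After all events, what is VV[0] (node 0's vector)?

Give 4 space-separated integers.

Initial: VV[0]=[0, 0, 0, 0]
Initial: VV[1]=[0, 0, 0, 0]
Initial: VV[2]=[0, 0, 0, 0]
Initial: VV[3]=[0, 0, 0, 0]
Event 1: LOCAL 0: VV[0][0]++ -> VV[0]=[1, 0, 0, 0]
Event 2: LOCAL 2: VV[2][2]++ -> VV[2]=[0, 0, 1, 0]
Event 3: LOCAL 0: VV[0][0]++ -> VV[0]=[2, 0, 0, 0]
Event 4: LOCAL 2: VV[2][2]++ -> VV[2]=[0, 0, 2, 0]
Event 5: LOCAL 0: VV[0][0]++ -> VV[0]=[3, 0, 0, 0]
Event 6: LOCAL 0: VV[0][0]++ -> VV[0]=[4, 0, 0, 0]
Event 7: SEND 0->1: VV[0][0]++ -> VV[0]=[5, 0, 0, 0], msg_vec=[5, 0, 0, 0]; VV[1]=max(VV[1],msg_vec) then VV[1][1]++ -> VV[1]=[5, 1, 0, 0]
Final vectors: VV[0]=[5, 0, 0, 0]; VV[1]=[5, 1, 0, 0]; VV[2]=[0, 0, 2, 0]; VV[3]=[0, 0, 0, 0]

Answer: 5 0 0 0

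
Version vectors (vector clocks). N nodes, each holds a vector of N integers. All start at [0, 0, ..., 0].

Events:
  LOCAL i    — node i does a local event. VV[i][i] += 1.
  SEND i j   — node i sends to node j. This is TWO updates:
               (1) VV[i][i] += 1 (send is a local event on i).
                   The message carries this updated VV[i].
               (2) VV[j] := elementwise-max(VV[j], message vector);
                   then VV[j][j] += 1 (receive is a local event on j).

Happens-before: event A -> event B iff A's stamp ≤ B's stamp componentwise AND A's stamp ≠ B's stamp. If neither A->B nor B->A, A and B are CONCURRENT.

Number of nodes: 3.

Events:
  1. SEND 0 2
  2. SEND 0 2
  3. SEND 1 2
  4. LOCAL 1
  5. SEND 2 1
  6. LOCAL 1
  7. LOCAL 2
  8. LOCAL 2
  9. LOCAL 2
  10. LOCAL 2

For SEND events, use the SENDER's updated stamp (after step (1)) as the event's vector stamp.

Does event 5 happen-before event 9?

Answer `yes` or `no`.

Initial: VV[0]=[0, 0, 0]
Initial: VV[1]=[0, 0, 0]
Initial: VV[2]=[0, 0, 0]
Event 1: SEND 0->2: VV[0][0]++ -> VV[0]=[1, 0, 0], msg_vec=[1, 0, 0]; VV[2]=max(VV[2],msg_vec) then VV[2][2]++ -> VV[2]=[1, 0, 1]
Event 2: SEND 0->2: VV[0][0]++ -> VV[0]=[2, 0, 0], msg_vec=[2, 0, 0]; VV[2]=max(VV[2],msg_vec) then VV[2][2]++ -> VV[2]=[2, 0, 2]
Event 3: SEND 1->2: VV[1][1]++ -> VV[1]=[0, 1, 0], msg_vec=[0, 1, 0]; VV[2]=max(VV[2],msg_vec) then VV[2][2]++ -> VV[2]=[2, 1, 3]
Event 4: LOCAL 1: VV[1][1]++ -> VV[1]=[0, 2, 0]
Event 5: SEND 2->1: VV[2][2]++ -> VV[2]=[2, 1, 4], msg_vec=[2, 1, 4]; VV[1]=max(VV[1],msg_vec) then VV[1][1]++ -> VV[1]=[2, 3, 4]
Event 6: LOCAL 1: VV[1][1]++ -> VV[1]=[2, 4, 4]
Event 7: LOCAL 2: VV[2][2]++ -> VV[2]=[2, 1, 5]
Event 8: LOCAL 2: VV[2][2]++ -> VV[2]=[2, 1, 6]
Event 9: LOCAL 2: VV[2][2]++ -> VV[2]=[2, 1, 7]
Event 10: LOCAL 2: VV[2][2]++ -> VV[2]=[2, 1, 8]
Event 5 stamp: [2, 1, 4]
Event 9 stamp: [2, 1, 7]
[2, 1, 4] <= [2, 1, 7]? True. Equal? False. Happens-before: True

Answer: yes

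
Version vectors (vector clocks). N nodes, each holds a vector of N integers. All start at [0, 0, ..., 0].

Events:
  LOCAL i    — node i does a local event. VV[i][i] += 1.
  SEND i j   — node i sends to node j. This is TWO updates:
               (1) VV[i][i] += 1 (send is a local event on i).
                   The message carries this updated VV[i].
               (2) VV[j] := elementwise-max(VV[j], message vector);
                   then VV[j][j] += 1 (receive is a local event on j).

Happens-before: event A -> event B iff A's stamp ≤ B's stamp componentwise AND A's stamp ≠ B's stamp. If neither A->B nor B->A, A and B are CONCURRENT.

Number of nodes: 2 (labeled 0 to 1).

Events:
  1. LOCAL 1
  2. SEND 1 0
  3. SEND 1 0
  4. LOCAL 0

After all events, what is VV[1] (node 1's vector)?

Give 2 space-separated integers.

Initial: VV[0]=[0, 0]
Initial: VV[1]=[0, 0]
Event 1: LOCAL 1: VV[1][1]++ -> VV[1]=[0, 1]
Event 2: SEND 1->0: VV[1][1]++ -> VV[1]=[0, 2], msg_vec=[0, 2]; VV[0]=max(VV[0],msg_vec) then VV[0][0]++ -> VV[0]=[1, 2]
Event 3: SEND 1->0: VV[1][1]++ -> VV[1]=[0, 3], msg_vec=[0, 3]; VV[0]=max(VV[0],msg_vec) then VV[0][0]++ -> VV[0]=[2, 3]
Event 4: LOCAL 0: VV[0][0]++ -> VV[0]=[3, 3]
Final vectors: VV[0]=[3, 3]; VV[1]=[0, 3]

Answer: 0 3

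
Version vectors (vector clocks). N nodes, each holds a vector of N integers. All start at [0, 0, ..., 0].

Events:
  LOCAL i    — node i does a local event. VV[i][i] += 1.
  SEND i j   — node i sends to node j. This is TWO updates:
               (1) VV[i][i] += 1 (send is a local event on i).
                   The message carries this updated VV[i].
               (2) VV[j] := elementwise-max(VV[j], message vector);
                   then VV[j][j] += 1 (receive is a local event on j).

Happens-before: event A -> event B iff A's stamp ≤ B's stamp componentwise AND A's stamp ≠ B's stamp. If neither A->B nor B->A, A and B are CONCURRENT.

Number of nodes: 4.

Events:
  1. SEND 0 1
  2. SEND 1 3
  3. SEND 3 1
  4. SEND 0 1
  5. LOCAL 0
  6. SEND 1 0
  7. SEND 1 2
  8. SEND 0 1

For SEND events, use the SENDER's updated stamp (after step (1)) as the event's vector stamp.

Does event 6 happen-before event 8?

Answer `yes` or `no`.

Initial: VV[0]=[0, 0, 0, 0]
Initial: VV[1]=[0, 0, 0, 0]
Initial: VV[2]=[0, 0, 0, 0]
Initial: VV[3]=[0, 0, 0, 0]
Event 1: SEND 0->1: VV[0][0]++ -> VV[0]=[1, 0, 0, 0], msg_vec=[1, 0, 0, 0]; VV[1]=max(VV[1],msg_vec) then VV[1][1]++ -> VV[1]=[1, 1, 0, 0]
Event 2: SEND 1->3: VV[1][1]++ -> VV[1]=[1, 2, 0, 0], msg_vec=[1, 2, 0, 0]; VV[3]=max(VV[3],msg_vec) then VV[3][3]++ -> VV[3]=[1, 2, 0, 1]
Event 3: SEND 3->1: VV[3][3]++ -> VV[3]=[1, 2, 0, 2], msg_vec=[1, 2, 0, 2]; VV[1]=max(VV[1],msg_vec) then VV[1][1]++ -> VV[1]=[1, 3, 0, 2]
Event 4: SEND 0->1: VV[0][0]++ -> VV[0]=[2, 0, 0, 0], msg_vec=[2, 0, 0, 0]; VV[1]=max(VV[1],msg_vec) then VV[1][1]++ -> VV[1]=[2, 4, 0, 2]
Event 5: LOCAL 0: VV[0][0]++ -> VV[0]=[3, 0, 0, 0]
Event 6: SEND 1->0: VV[1][1]++ -> VV[1]=[2, 5, 0, 2], msg_vec=[2, 5, 0, 2]; VV[0]=max(VV[0],msg_vec) then VV[0][0]++ -> VV[0]=[4, 5, 0, 2]
Event 7: SEND 1->2: VV[1][1]++ -> VV[1]=[2, 6, 0, 2], msg_vec=[2, 6, 0, 2]; VV[2]=max(VV[2],msg_vec) then VV[2][2]++ -> VV[2]=[2, 6, 1, 2]
Event 8: SEND 0->1: VV[0][0]++ -> VV[0]=[5, 5, 0, 2], msg_vec=[5, 5, 0, 2]; VV[1]=max(VV[1],msg_vec) then VV[1][1]++ -> VV[1]=[5, 7, 0, 2]
Event 6 stamp: [2, 5, 0, 2]
Event 8 stamp: [5, 5, 0, 2]
[2, 5, 0, 2] <= [5, 5, 0, 2]? True. Equal? False. Happens-before: True

Answer: yes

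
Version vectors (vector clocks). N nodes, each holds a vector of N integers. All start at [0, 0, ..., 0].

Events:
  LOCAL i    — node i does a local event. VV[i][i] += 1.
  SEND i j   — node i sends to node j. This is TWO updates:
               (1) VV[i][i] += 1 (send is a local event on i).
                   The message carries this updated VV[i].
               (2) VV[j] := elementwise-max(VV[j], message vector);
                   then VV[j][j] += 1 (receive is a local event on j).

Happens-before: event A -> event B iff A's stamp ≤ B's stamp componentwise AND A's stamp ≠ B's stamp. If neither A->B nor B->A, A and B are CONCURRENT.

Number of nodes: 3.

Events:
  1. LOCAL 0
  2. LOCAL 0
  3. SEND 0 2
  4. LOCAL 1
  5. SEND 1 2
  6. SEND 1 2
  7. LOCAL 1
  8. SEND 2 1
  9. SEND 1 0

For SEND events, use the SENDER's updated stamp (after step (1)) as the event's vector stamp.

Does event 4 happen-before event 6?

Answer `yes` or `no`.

Initial: VV[0]=[0, 0, 0]
Initial: VV[1]=[0, 0, 0]
Initial: VV[2]=[0, 0, 0]
Event 1: LOCAL 0: VV[0][0]++ -> VV[0]=[1, 0, 0]
Event 2: LOCAL 0: VV[0][0]++ -> VV[0]=[2, 0, 0]
Event 3: SEND 0->2: VV[0][0]++ -> VV[0]=[3, 0, 0], msg_vec=[3, 0, 0]; VV[2]=max(VV[2],msg_vec) then VV[2][2]++ -> VV[2]=[3, 0, 1]
Event 4: LOCAL 1: VV[1][1]++ -> VV[1]=[0, 1, 0]
Event 5: SEND 1->2: VV[1][1]++ -> VV[1]=[0, 2, 0], msg_vec=[0, 2, 0]; VV[2]=max(VV[2],msg_vec) then VV[2][2]++ -> VV[2]=[3, 2, 2]
Event 6: SEND 1->2: VV[1][1]++ -> VV[1]=[0, 3, 0], msg_vec=[0, 3, 0]; VV[2]=max(VV[2],msg_vec) then VV[2][2]++ -> VV[2]=[3, 3, 3]
Event 7: LOCAL 1: VV[1][1]++ -> VV[1]=[0, 4, 0]
Event 8: SEND 2->1: VV[2][2]++ -> VV[2]=[3, 3, 4], msg_vec=[3, 3, 4]; VV[1]=max(VV[1],msg_vec) then VV[1][1]++ -> VV[1]=[3, 5, 4]
Event 9: SEND 1->0: VV[1][1]++ -> VV[1]=[3, 6, 4], msg_vec=[3, 6, 4]; VV[0]=max(VV[0],msg_vec) then VV[0][0]++ -> VV[0]=[4, 6, 4]
Event 4 stamp: [0, 1, 0]
Event 6 stamp: [0, 3, 0]
[0, 1, 0] <= [0, 3, 0]? True. Equal? False. Happens-before: True

Answer: yes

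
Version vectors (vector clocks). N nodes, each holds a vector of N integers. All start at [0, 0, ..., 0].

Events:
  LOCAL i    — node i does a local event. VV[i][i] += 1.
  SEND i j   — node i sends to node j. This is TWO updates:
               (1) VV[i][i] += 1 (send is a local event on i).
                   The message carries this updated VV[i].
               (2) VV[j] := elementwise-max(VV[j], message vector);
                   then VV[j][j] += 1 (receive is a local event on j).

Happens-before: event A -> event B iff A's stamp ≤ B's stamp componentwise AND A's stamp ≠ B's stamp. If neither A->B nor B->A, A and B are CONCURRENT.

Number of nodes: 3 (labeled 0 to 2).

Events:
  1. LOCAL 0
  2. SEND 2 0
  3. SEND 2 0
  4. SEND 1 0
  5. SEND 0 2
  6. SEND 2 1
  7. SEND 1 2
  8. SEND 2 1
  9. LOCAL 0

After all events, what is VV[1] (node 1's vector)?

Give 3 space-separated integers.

Initial: VV[0]=[0, 0, 0]
Initial: VV[1]=[0, 0, 0]
Initial: VV[2]=[0, 0, 0]
Event 1: LOCAL 0: VV[0][0]++ -> VV[0]=[1, 0, 0]
Event 2: SEND 2->0: VV[2][2]++ -> VV[2]=[0, 0, 1], msg_vec=[0, 0, 1]; VV[0]=max(VV[0],msg_vec) then VV[0][0]++ -> VV[0]=[2, 0, 1]
Event 3: SEND 2->0: VV[2][2]++ -> VV[2]=[0, 0, 2], msg_vec=[0, 0, 2]; VV[0]=max(VV[0],msg_vec) then VV[0][0]++ -> VV[0]=[3, 0, 2]
Event 4: SEND 1->0: VV[1][1]++ -> VV[1]=[0, 1, 0], msg_vec=[0, 1, 0]; VV[0]=max(VV[0],msg_vec) then VV[0][0]++ -> VV[0]=[4, 1, 2]
Event 5: SEND 0->2: VV[0][0]++ -> VV[0]=[5, 1, 2], msg_vec=[5, 1, 2]; VV[2]=max(VV[2],msg_vec) then VV[2][2]++ -> VV[2]=[5, 1, 3]
Event 6: SEND 2->1: VV[2][2]++ -> VV[2]=[5, 1, 4], msg_vec=[5, 1, 4]; VV[1]=max(VV[1],msg_vec) then VV[1][1]++ -> VV[1]=[5, 2, 4]
Event 7: SEND 1->2: VV[1][1]++ -> VV[1]=[5, 3, 4], msg_vec=[5, 3, 4]; VV[2]=max(VV[2],msg_vec) then VV[2][2]++ -> VV[2]=[5, 3, 5]
Event 8: SEND 2->1: VV[2][2]++ -> VV[2]=[5, 3, 6], msg_vec=[5, 3, 6]; VV[1]=max(VV[1],msg_vec) then VV[1][1]++ -> VV[1]=[5, 4, 6]
Event 9: LOCAL 0: VV[0][0]++ -> VV[0]=[6, 1, 2]
Final vectors: VV[0]=[6, 1, 2]; VV[1]=[5, 4, 6]; VV[2]=[5, 3, 6]

Answer: 5 4 6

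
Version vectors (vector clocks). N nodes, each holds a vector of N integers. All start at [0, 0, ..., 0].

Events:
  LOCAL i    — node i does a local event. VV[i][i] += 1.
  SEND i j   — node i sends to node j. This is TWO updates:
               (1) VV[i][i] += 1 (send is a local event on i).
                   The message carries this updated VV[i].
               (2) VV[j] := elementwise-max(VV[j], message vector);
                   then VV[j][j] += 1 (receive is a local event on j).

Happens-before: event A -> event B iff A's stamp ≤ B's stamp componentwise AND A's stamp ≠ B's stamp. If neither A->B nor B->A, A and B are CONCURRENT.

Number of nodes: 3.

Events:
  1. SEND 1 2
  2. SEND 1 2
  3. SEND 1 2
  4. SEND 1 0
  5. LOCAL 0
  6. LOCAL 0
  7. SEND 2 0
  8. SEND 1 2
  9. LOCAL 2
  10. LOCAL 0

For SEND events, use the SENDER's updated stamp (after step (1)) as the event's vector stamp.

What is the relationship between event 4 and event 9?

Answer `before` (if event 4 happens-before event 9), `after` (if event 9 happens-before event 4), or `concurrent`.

Initial: VV[0]=[0, 0, 0]
Initial: VV[1]=[0, 0, 0]
Initial: VV[2]=[0, 0, 0]
Event 1: SEND 1->2: VV[1][1]++ -> VV[1]=[0, 1, 0], msg_vec=[0, 1, 0]; VV[2]=max(VV[2],msg_vec) then VV[2][2]++ -> VV[2]=[0, 1, 1]
Event 2: SEND 1->2: VV[1][1]++ -> VV[1]=[0, 2, 0], msg_vec=[0, 2, 0]; VV[2]=max(VV[2],msg_vec) then VV[2][2]++ -> VV[2]=[0, 2, 2]
Event 3: SEND 1->2: VV[1][1]++ -> VV[1]=[0, 3, 0], msg_vec=[0, 3, 0]; VV[2]=max(VV[2],msg_vec) then VV[2][2]++ -> VV[2]=[0, 3, 3]
Event 4: SEND 1->0: VV[1][1]++ -> VV[1]=[0, 4, 0], msg_vec=[0, 4, 0]; VV[0]=max(VV[0],msg_vec) then VV[0][0]++ -> VV[0]=[1, 4, 0]
Event 5: LOCAL 0: VV[0][0]++ -> VV[0]=[2, 4, 0]
Event 6: LOCAL 0: VV[0][0]++ -> VV[0]=[3, 4, 0]
Event 7: SEND 2->0: VV[2][2]++ -> VV[2]=[0, 3, 4], msg_vec=[0, 3, 4]; VV[0]=max(VV[0],msg_vec) then VV[0][0]++ -> VV[0]=[4, 4, 4]
Event 8: SEND 1->2: VV[1][1]++ -> VV[1]=[0, 5, 0], msg_vec=[0, 5, 0]; VV[2]=max(VV[2],msg_vec) then VV[2][2]++ -> VV[2]=[0, 5, 5]
Event 9: LOCAL 2: VV[2][2]++ -> VV[2]=[0, 5, 6]
Event 10: LOCAL 0: VV[0][0]++ -> VV[0]=[5, 4, 4]
Event 4 stamp: [0, 4, 0]
Event 9 stamp: [0, 5, 6]
[0, 4, 0] <= [0, 5, 6]? True
[0, 5, 6] <= [0, 4, 0]? False
Relation: before

Answer: before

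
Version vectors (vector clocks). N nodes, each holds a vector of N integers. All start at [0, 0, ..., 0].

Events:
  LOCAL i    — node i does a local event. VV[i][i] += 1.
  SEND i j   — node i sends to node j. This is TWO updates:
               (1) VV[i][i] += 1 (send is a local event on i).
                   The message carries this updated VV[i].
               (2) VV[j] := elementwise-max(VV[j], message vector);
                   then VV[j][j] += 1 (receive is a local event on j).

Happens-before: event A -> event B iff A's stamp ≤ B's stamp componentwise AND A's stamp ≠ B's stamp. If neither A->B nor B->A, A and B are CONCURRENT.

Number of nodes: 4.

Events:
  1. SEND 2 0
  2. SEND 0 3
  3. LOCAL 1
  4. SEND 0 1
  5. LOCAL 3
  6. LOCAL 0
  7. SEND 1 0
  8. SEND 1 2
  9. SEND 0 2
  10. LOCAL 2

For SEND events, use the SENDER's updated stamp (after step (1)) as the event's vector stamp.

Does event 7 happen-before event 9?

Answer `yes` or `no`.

Answer: yes

Derivation:
Initial: VV[0]=[0, 0, 0, 0]
Initial: VV[1]=[0, 0, 0, 0]
Initial: VV[2]=[0, 0, 0, 0]
Initial: VV[3]=[0, 0, 0, 0]
Event 1: SEND 2->0: VV[2][2]++ -> VV[2]=[0, 0, 1, 0], msg_vec=[0, 0, 1, 0]; VV[0]=max(VV[0],msg_vec) then VV[0][0]++ -> VV[0]=[1, 0, 1, 0]
Event 2: SEND 0->3: VV[0][0]++ -> VV[0]=[2, 0, 1, 0], msg_vec=[2, 0, 1, 0]; VV[3]=max(VV[3],msg_vec) then VV[3][3]++ -> VV[3]=[2, 0, 1, 1]
Event 3: LOCAL 1: VV[1][1]++ -> VV[1]=[0, 1, 0, 0]
Event 4: SEND 0->1: VV[0][0]++ -> VV[0]=[3, 0, 1, 0], msg_vec=[3, 0, 1, 0]; VV[1]=max(VV[1],msg_vec) then VV[1][1]++ -> VV[1]=[3, 2, 1, 0]
Event 5: LOCAL 3: VV[3][3]++ -> VV[3]=[2, 0, 1, 2]
Event 6: LOCAL 0: VV[0][0]++ -> VV[0]=[4, 0, 1, 0]
Event 7: SEND 1->0: VV[1][1]++ -> VV[1]=[3, 3, 1, 0], msg_vec=[3, 3, 1, 0]; VV[0]=max(VV[0],msg_vec) then VV[0][0]++ -> VV[0]=[5, 3, 1, 0]
Event 8: SEND 1->2: VV[1][1]++ -> VV[1]=[3, 4, 1, 0], msg_vec=[3, 4, 1, 0]; VV[2]=max(VV[2],msg_vec) then VV[2][2]++ -> VV[2]=[3, 4, 2, 0]
Event 9: SEND 0->2: VV[0][0]++ -> VV[0]=[6, 3, 1, 0], msg_vec=[6, 3, 1, 0]; VV[2]=max(VV[2],msg_vec) then VV[2][2]++ -> VV[2]=[6, 4, 3, 0]
Event 10: LOCAL 2: VV[2][2]++ -> VV[2]=[6, 4, 4, 0]
Event 7 stamp: [3, 3, 1, 0]
Event 9 stamp: [6, 3, 1, 0]
[3, 3, 1, 0] <= [6, 3, 1, 0]? True. Equal? False. Happens-before: True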